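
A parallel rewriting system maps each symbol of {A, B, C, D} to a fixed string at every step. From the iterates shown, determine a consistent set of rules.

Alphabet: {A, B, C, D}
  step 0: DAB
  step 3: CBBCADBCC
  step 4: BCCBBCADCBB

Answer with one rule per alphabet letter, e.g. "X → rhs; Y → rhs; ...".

  step 3 ⇒ step 4: CBBCADBCC ⇒ B·C·C·B·BC·AD·C·B·B
    A ↦ BC
    B ↦ C
    C ↦ B
    D ↦ AD

A->BC, B->C, C->B, D->AD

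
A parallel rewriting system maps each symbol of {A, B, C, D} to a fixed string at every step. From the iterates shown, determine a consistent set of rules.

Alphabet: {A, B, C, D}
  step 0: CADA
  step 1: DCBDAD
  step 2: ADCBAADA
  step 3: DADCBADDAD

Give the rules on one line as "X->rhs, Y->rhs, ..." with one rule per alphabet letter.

  step 2 ⇒ step 3: ADCBAADA ⇒ D·A·DCB·A·D·D·A·D
    A ↦ D
    B ↦ A
    C ↦ DCB
    D ↦ A

A->D, B->A, C->DCB, D->A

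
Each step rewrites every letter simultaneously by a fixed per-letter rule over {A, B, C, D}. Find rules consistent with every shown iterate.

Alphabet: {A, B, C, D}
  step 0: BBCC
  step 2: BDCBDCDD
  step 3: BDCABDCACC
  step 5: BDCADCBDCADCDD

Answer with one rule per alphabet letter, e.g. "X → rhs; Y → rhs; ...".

  step 2 ⇒ step 3: BDCBDCDD ⇒ BD·C·A·BD·C·A·C·C
    B ↦ BD
    C ↦ A
    D ↦ C
    A ↦ D  (constrained at step 3)

A->D, B->BD, C->A, D->C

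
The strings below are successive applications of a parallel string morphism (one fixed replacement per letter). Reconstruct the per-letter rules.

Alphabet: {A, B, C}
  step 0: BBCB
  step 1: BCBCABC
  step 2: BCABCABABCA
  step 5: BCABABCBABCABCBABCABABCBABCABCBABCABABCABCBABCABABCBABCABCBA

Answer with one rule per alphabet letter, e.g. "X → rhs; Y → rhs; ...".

A->BA, B->BC, C->A

  step 1 ⇒ step 2: BCBCABC ⇒ BC·A·BC·A·BA·BC·A
    A ↦ BA
    B ↦ BC
    C ↦ A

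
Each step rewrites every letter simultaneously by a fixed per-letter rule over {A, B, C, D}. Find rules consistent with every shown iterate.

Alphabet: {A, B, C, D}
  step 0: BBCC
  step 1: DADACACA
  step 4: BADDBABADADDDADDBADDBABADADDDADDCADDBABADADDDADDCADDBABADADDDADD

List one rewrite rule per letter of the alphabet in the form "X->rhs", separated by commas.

A->DD, B->DA, C->CA, D->BA

  step 0 ⇒ step 1: BBCC ⇒ DA·DA·CA·CA
    B ↦ DA
    C ↦ CA
    A ↦ DD  (constrained at step 1)
    D ↦ BA  (constrained at step 1)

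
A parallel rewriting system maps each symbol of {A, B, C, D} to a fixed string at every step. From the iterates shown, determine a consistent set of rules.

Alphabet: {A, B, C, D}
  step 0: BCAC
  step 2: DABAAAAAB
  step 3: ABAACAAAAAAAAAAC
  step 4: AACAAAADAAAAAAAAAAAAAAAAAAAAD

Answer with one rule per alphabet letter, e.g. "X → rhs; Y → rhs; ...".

  step 3 ⇒ step 4: ABAACAAAAAAAAAAC ⇒ AA·C·AA·AA·D·AA·AA·AA·AA·AA·AA·AA·AA·AA·AA·D
    A ↦ AA
    B ↦ C
    C ↦ D
  step 2 ⇒ step 3: DABAAAAAB ⇒ AB·AA·C·AA·AA·AA·AA·AA·C
    D ↦ AB

A->AA, B->C, C->D, D->AB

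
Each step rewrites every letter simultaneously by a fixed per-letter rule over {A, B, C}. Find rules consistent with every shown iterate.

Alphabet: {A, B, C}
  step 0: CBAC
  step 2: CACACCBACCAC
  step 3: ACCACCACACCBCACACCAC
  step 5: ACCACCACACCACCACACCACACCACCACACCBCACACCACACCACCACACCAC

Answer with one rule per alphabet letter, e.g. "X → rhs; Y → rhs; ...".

  step 2 ⇒ step 3: CACACCBACCAC ⇒ AC·C·AC·C·AC·AC·CB·C·AC·AC·C·AC
    A ↦ C
    B ↦ CB
    C ↦ AC

A->C, B->CB, C->AC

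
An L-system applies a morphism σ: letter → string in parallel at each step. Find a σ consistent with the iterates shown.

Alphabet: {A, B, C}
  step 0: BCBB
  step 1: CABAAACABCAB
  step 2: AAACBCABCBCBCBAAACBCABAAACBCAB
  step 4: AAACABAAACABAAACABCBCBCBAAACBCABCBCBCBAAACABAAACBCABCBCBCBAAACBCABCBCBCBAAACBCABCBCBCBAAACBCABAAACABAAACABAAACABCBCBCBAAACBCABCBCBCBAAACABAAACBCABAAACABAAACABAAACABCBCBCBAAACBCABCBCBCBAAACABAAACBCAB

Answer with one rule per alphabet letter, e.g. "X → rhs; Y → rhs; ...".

A->CB, B->CAB, C->AAA

  step 1 ⇒ step 2: CABAAACABCAB ⇒ AAA·CB·CAB·CB·CB·CB·AAA·CB·CAB·AAA·CB·CAB
    A ↦ CB
    B ↦ CAB
    C ↦ AAA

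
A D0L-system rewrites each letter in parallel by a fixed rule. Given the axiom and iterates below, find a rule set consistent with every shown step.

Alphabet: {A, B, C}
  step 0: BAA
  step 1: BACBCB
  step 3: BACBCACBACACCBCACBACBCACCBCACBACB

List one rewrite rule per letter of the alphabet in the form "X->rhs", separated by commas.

A->CB, B->BA, C->CAC

  step 0 ⇒ step 1: BAA ⇒ BA·CB·CB
    A ↦ CB
    B ↦ BA
    C ↦ CAC  (constrained at step 1)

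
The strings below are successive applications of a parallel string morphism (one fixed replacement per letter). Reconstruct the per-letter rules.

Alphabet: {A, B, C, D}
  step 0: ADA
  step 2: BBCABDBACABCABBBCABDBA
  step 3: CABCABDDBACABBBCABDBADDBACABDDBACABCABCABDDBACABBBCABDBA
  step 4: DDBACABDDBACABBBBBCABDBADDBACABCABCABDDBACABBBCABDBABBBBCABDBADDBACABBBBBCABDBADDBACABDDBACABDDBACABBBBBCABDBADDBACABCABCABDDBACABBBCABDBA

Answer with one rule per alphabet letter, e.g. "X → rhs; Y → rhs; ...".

  step 3 ⇒ step 4: CABCABDDBACABBBCABDBADDBACABDDBACABCABCABDDBACABBBCABDBA ⇒ D·DBA·CAB·D·DBA·CAB·BB·BB·CAB·DBA·D·DBA·CAB·CAB·CAB·D·DBA·CAB·BB·CAB·DBA·BB·BB·CAB·DBA·D·DBA·CAB·BB·BB·CAB·DBA·D·DBA·CAB·D·DBA·CAB·D·DBA·CAB·BB·BB·CAB·DBA·D·DBA·CAB·CAB·CAB·D·DBA·CAB·BB·CAB·DBA
    A ↦ DBA
    B ↦ CAB
    C ↦ D
    D ↦ BB

A->DBA, B->CAB, C->D, D->BB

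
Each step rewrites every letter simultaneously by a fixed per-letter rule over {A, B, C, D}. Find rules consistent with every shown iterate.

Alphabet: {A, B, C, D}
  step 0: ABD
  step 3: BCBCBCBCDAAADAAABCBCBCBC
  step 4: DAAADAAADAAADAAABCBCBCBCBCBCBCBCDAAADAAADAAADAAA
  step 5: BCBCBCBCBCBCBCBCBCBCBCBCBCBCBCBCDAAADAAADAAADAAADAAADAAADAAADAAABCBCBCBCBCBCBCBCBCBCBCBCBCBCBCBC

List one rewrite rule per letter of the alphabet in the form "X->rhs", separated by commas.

A->BC, B->DA, C->AA, D->BC

  step 4 ⇒ step 5: DAAADAAADAAADAAABCBCBCBCBCBCBCBCDAAADAAADAAADAAA ⇒ BC·BC·BC·BC·BC·BC·BC·BC·BC·BC·BC·BC·BC·BC·BC·BC·DA·AA·DA·AA·DA·AA·DA·AA·DA·AA·DA·AA·DA·AA·DA·AA·BC·BC·BC·BC·BC·BC·BC·BC·BC·BC·BC·BC·BC·BC·BC·BC
    A ↦ BC
    B ↦ DA
    C ↦ AA
    D ↦ BC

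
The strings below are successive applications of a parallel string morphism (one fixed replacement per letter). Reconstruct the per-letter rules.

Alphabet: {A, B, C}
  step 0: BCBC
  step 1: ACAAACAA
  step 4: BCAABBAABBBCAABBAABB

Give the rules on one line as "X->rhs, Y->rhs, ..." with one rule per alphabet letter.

  step 0 ⇒ step 1: BCBC ⇒ A·CAA·A·CAA
    B ↦ A
    C ↦ CAA
    A ↦ B  (constrained at step 1)

A->B, B->A, C->CAA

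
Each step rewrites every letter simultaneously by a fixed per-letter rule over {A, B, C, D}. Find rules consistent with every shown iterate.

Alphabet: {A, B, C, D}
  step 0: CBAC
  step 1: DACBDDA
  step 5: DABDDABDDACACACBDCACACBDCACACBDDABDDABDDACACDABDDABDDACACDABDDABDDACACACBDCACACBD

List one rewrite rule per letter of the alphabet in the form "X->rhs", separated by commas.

A->BD, B->C, C->DA, D->AC

  step 0 ⇒ step 1: CBAC ⇒ DA·C·BD·DA
    A ↦ BD
    B ↦ C
    C ↦ DA
    D ↦ AC  (constrained at step 1)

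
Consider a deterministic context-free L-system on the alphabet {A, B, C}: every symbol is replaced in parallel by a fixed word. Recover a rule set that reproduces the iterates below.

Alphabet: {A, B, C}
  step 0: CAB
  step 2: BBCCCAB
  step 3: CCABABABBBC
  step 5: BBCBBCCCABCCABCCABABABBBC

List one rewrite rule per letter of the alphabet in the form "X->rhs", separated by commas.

A->BB, B->C, C->AB

  step 2 ⇒ step 3: BBCCCAB ⇒ C·C·AB·AB·AB·BB·C
    A ↦ BB
    B ↦ C
    C ↦ AB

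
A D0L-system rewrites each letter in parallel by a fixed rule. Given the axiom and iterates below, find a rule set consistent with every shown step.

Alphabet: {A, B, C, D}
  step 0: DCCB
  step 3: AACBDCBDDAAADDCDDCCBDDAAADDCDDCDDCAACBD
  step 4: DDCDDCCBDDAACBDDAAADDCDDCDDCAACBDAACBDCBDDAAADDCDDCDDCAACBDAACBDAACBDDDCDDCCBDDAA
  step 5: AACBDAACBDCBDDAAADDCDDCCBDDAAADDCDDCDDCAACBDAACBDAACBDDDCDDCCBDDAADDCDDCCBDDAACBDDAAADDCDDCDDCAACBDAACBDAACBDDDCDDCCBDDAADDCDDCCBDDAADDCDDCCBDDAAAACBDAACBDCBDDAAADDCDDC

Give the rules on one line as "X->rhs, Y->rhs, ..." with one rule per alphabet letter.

  step 4 ⇒ step 5: DDCDDCCBDDAACBDDAAADDCDDCDDCAACBDAACBDCBDDAAADDCDDCDDCAACBDAACBDAACBDDDCDDCCBDDAA ⇒ A·A·CBD·A·A·CBD·CBD·DA·A·A·DDC·DDC·CBD·DA·A·A·DDC·DDC·DDC·A·A·CBD·A·A·CBD·A·A·CBD·DDC·DDC·CBD·DA·A·DDC·DDC·CBD·DA·A·CBD·DA·A·A·DDC·DDC·DDC·A·A·CBD·A·A·CBD·A·A·CBD·DDC·DDC·CBD·DA·A·DDC·DDC·CBD·DA·A·DDC·DDC·CBD·DA·A·A·A·CBD·A·A·CBD·CBD·DA·A·A·DDC·DDC
    A ↦ DDC
    B ↦ DA
    C ↦ CBD
    D ↦ A

A->DDC, B->DA, C->CBD, D->A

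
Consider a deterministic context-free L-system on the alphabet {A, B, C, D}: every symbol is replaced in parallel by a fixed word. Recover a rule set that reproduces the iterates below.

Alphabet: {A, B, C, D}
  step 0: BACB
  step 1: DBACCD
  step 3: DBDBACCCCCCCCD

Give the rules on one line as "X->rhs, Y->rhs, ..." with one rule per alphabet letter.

A->BA, B->D, C->CC, D->B

  step 0 ⇒ step 1: BACB ⇒ D·BA·CC·D
    A ↦ BA
    B ↦ D
    C ↦ CC
    D ↦ B  (constrained at step 1)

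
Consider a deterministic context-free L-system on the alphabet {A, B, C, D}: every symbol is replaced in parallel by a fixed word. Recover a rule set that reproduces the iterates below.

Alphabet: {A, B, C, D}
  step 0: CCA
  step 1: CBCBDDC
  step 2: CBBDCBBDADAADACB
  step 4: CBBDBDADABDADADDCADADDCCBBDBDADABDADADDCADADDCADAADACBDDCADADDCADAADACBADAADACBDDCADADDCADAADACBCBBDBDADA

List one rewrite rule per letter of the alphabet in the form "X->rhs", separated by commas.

A->DDC, B->BD, C->CB, D->ADA

  step 1 ⇒ step 2: CBCBDDC ⇒ CB·BD·CB·BD·ADA·ADA·CB
    B ↦ BD
    C ↦ CB
    D ↦ ADA
  step 0 ⇒ step 1: CCA ⇒ CB·CB·DDC
    A ↦ DDC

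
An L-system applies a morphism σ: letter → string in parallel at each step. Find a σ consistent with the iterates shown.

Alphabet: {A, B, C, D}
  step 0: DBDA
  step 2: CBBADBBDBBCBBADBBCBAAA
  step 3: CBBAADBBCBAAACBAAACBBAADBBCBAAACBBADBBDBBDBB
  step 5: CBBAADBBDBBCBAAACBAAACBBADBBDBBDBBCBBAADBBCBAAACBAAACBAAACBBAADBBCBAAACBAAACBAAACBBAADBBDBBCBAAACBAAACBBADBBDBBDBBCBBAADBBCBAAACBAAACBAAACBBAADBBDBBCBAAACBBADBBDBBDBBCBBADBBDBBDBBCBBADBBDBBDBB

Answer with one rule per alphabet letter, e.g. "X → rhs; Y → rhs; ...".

A->DBB, B->A, C->CBB, D->CBA

  step 2 ⇒ step 3: CBBADBBDBBCBBADBBCBAAA ⇒ CBB·A·A·DBB·CBA·A·A·CBA·A·A·CBB·A·A·DBB·CBA·A·A·CBB·A·DBB·DBB·DBB
    A ↦ DBB
    B ↦ A
    C ↦ CBB
    D ↦ CBA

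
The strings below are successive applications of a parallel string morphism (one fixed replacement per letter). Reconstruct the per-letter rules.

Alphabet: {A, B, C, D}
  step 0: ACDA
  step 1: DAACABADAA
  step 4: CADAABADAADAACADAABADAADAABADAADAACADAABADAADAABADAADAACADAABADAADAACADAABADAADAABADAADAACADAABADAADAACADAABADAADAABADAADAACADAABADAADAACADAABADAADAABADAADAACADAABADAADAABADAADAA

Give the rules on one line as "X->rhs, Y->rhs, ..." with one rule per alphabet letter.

A->DAA, B->CA, C->CA, D->BA

  step 0 ⇒ step 1: ACDA ⇒ DAA·CA·BA·DAA
    A ↦ DAA
    C ↦ CA
    D ↦ BA
    B ↦ CA  (constrained at step 1)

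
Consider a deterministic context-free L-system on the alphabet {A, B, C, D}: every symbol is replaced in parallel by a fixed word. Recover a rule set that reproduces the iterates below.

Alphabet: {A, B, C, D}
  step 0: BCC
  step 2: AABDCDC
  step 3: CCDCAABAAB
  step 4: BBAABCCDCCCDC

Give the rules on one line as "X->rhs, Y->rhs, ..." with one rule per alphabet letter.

A->C, B->DC, C->B, D->AA

  step 3 ⇒ step 4: CCDCAABAAB ⇒ B·B·AA·B·C·C·DC·C·C·DC
    A ↦ C
    B ↦ DC
    C ↦ B
    D ↦ AA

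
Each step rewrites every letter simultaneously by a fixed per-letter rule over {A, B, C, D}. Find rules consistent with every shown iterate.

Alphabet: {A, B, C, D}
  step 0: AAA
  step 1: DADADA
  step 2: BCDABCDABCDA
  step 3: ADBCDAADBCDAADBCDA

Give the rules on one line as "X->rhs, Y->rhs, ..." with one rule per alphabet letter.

A->DA, B->A, C->D, D->BC

  step 2 ⇒ step 3: BCDABCDABCDA ⇒ A·D·BC·DA·A·D·BC·DA·A·D·BC·DA
    A ↦ DA
    B ↦ A
    C ↦ D
    D ↦ BC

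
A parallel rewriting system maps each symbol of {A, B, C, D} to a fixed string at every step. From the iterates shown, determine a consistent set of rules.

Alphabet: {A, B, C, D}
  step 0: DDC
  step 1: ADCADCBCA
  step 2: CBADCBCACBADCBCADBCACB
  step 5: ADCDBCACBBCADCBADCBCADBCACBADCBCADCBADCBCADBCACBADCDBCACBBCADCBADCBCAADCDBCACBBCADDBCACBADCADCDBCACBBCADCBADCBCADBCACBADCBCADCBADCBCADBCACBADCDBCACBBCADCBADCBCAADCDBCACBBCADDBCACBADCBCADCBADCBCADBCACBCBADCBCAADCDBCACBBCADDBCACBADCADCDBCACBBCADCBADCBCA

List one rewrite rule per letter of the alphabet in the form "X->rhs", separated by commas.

A->CB, B->D, C->BCA, D->ADC

  step 1 ⇒ step 2: ADCADCBCA ⇒ CB·ADC·BCA·CB·ADC·BCA·D·BCA·CB
    A ↦ CB
    B ↦ D
    C ↦ BCA
    D ↦ ADC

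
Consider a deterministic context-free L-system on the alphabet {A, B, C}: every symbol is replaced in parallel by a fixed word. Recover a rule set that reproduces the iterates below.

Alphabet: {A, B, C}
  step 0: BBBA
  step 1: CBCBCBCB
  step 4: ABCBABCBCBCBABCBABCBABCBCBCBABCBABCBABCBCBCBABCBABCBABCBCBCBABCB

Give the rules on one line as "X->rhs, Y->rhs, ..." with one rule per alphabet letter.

A->CB, B->CB, C->AB

  step 0 ⇒ step 1: BBBA ⇒ CB·CB·CB·CB
    A ↦ CB
    B ↦ CB
    C ↦ AB  (constrained at step 1)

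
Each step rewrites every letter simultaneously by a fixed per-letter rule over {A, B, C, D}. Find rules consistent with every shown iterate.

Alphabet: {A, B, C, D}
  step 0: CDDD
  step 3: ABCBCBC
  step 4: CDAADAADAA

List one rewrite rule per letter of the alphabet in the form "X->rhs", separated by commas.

  step 3 ⇒ step 4: ABCBCBC ⇒ C·DA·A·DA·A·DA·A
    A ↦ C
    B ↦ DA
    C ↦ A
    D ↦ B  (constrained at step 0)

A->C, B->DA, C->A, D->B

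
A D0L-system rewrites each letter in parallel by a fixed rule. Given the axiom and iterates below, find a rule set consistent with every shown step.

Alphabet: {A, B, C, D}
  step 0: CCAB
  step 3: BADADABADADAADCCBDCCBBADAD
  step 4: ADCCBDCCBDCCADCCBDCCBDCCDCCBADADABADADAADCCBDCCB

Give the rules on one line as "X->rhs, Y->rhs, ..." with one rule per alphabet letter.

  step 3 ⇒ step 4: BADADABADADAADCCBDCCBBADAD ⇒ A·DCC·B·DCC·B·DCC·A·DCC·B·DCC·B·DCC·DCC·B·AD·AD·A·B·AD·AD·A·A·DCC·B·DCC·B
    A ↦ DCC
    B ↦ A
    C ↦ AD
    D ↦ B

A->DCC, B->A, C->AD, D->B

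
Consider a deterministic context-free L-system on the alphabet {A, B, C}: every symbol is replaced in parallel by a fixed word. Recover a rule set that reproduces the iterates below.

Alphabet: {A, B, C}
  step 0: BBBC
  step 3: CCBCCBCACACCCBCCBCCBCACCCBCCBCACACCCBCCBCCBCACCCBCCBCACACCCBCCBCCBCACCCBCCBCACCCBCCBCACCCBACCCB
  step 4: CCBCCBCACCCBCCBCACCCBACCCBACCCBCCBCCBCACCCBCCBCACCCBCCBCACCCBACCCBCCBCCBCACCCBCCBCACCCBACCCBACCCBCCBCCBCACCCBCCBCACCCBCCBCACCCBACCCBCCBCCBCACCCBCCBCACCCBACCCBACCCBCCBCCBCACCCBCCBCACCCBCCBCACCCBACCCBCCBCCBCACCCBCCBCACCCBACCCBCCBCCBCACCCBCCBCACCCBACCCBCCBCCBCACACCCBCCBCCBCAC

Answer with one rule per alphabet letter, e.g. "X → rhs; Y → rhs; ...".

A->AC, B->CAC, C->CCB

  step 3 ⇒ step 4: CCBCCBCACACCCBCCBCCBCACCCBCCBCACACCCBCCBCCBCACCCBCCBCACACCCBCCBCCBCACCCBCCBCACCCBCCBCACCCBACCCB ⇒ CCB·CCB·CAC·CCB·CCB·CAC·CCB·AC·CCB·AC·CCB·CCB·CCB·CAC·CCB·CCB·CAC·CCB·CCB·CAC·CCB·AC·CCB·CCB·CCB·CAC·CCB·CCB·CAC·CCB·AC·CCB·AC·CCB·CCB·CCB·CAC·CCB·CCB·CAC·CCB·CCB·CAC·CCB·AC·CCB·CCB·CCB·CAC·CCB·CCB·CAC·CCB·AC·CCB·AC·CCB·CCB·CCB·CAC·CCB·CCB·CAC·CCB·CCB·CAC·CCB·AC·CCB·CCB·CCB·CAC·CCB·CCB·CAC·CCB·AC·CCB·CCB·CCB·CAC·CCB·CCB·CAC·CCB·AC·CCB·CCB·CCB·CAC·AC·CCB·CCB·CCB·CAC
    A ↦ AC
    B ↦ CAC
    C ↦ CCB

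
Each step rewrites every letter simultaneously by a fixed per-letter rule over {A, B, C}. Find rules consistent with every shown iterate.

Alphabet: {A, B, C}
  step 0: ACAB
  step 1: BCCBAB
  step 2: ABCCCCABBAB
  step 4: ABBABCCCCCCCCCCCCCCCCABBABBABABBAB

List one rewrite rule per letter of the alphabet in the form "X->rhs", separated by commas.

  step 1 ⇒ step 2: BCCBAB ⇒ AB·CC·CC·AB·B·AB
    A ↦ B
    B ↦ AB
    C ↦ CC

A->B, B->AB, C->CC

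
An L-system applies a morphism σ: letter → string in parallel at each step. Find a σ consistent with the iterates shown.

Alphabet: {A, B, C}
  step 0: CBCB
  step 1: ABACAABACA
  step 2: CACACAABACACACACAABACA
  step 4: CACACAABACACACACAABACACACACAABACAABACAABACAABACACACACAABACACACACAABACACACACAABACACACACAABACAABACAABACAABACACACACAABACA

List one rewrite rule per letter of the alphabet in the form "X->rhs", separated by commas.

A->CA, B->CA, C->ABA

  step 1 ⇒ step 2: ABACAABACA ⇒ CA·CA·CA·ABA·CA·CA·CA·CA·ABA·CA
    A ↦ CA
    B ↦ CA
    C ↦ ABA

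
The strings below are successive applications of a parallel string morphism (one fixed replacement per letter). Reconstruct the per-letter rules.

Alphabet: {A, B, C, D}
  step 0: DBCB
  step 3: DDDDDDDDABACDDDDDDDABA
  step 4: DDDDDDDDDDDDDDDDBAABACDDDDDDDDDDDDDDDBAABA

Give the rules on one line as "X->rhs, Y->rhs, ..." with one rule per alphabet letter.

A->BA, B->A, C->CD, D->DD

  step 3 ⇒ step 4: DDDDDDDDABACDDDDDDDABA ⇒ DD·DD·DD·DD·DD·DD·DD·DD·BA·A·BA·CD·DD·DD·DD·DD·DD·DD·DD·BA·A·BA
    A ↦ BA
    B ↦ A
    C ↦ CD
    D ↦ DD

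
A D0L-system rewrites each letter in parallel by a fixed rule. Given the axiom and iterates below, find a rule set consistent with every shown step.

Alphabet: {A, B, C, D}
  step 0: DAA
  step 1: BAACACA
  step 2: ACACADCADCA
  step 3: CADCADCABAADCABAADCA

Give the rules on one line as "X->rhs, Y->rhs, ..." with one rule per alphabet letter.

A->CA, B->A, C->D, D->BAA

  step 2 ⇒ step 3: ACACADCADCA ⇒ CA·D·CA·D·CA·BAA·D·CA·BAA·D·CA
    A ↦ CA
    C ↦ D
    D ↦ BAA
  step 1 ⇒ step 2: BAACACA ⇒ A·CA·CA·D·CA·D·CA
    B ↦ A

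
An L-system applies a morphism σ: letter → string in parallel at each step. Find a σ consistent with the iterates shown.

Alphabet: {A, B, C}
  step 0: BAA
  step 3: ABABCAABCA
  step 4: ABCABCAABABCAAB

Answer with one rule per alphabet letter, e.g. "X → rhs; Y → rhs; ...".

  step 3 ⇒ step 4: ABABCAABCA ⇒ AB·C·AB·C·A·AB·AB·C·A·AB
    A ↦ AB
    B ↦ C
    C ↦ A

A->AB, B->C, C->A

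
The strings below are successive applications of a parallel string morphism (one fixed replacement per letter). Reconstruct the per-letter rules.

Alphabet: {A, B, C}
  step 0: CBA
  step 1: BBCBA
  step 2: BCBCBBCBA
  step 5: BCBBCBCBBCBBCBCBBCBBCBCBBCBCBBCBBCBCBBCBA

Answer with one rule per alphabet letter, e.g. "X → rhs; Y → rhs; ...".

  step 1 ⇒ step 2: BBCBA ⇒ BC·BC·B·BC·BA
    A ↦ BA
    B ↦ BC
    C ↦ B

A->BA, B->BC, C->B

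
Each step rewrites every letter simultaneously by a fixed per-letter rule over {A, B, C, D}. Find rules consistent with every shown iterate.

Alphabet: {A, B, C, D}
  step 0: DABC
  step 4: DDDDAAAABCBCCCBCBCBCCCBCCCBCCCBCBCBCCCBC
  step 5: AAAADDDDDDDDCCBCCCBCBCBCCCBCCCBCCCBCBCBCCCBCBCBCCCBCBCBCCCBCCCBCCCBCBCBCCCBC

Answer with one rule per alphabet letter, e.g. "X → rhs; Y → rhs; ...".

  step 4 ⇒ step 5: DDDDAAAABCBCCCBCBCBCCCBCCCBCCCBCBCBCCCBC ⇒ A·A·A·A·DD·DD·DD·DD·CC·BC·CC·BC·BC·BC·CC·BC·CC·BC·CC·BC·BC·BC·CC·BC·BC·BC·CC·BC·BC·BC·CC·BC·CC·BC·CC·BC·BC·BC·CC·BC
    A ↦ DD
    B ↦ CC
    C ↦ BC
    D ↦ A

A->DD, B->CC, C->BC, D->A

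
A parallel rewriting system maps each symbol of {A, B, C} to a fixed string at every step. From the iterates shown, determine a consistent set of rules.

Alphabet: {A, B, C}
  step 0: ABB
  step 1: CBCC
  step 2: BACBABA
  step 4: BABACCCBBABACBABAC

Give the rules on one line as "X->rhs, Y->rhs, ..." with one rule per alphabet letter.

A->CB, B->C, C->BA

  step 1 ⇒ step 2: CBCC ⇒ BA·C·BA·BA
    B ↦ C
    C ↦ BA
  step 0 ⇒ step 1: ABB ⇒ CB·C·C
    A ↦ CB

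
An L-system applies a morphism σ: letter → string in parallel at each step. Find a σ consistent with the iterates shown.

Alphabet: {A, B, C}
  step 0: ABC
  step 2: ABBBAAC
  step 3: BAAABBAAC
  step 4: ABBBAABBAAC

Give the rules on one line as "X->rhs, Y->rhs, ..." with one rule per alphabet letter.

  step 3 ⇒ step 4: BAAABBAAC ⇒ A·B·B·B·A·A·B·B·AAC
    A ↦ B
    B ↦ A
    C ↦ AAC

A->B, B->A, C->AAC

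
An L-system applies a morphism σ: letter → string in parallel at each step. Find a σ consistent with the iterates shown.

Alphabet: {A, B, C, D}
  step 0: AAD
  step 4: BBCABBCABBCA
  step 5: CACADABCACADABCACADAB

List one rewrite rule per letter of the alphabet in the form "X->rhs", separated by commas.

  step 4 ⇒ step 5: BBCABBCABBCA ⇒ CA·CA·DA·B·CA·CA·DA·B·CA·CA·DA·B
    A ↦ B
    B ↦ CA
    C ↦ DA
    D ↦ B  (constrained at step 0)

A->B, B->CA, C->DA, D->B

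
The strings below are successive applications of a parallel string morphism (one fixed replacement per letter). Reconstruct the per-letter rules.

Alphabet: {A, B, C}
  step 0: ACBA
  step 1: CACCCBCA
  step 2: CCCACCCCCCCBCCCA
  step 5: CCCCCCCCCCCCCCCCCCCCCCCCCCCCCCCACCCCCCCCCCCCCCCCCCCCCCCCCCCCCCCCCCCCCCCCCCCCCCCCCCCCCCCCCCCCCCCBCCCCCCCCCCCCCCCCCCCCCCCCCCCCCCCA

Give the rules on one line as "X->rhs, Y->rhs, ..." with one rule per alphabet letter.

A->CA, B->CB, C->CC

  step 1 ⇒ step 2: CACCCBCA ⇒ CC·CA·CC·CC·CC·CB·CC·CA
    A ↦ CA
    B ↦ CB
    C ↦ CC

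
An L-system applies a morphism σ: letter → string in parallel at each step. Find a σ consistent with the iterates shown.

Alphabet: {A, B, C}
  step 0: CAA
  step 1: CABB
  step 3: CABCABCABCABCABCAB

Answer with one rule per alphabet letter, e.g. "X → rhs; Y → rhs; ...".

  step 0 ⇒ step 1: CAA ⇒ CA·B·B
    A ↦ B
    C ↦ CA
    B ↦ CAB  (constrained at step 1)

A->B, B->CAB, C->CA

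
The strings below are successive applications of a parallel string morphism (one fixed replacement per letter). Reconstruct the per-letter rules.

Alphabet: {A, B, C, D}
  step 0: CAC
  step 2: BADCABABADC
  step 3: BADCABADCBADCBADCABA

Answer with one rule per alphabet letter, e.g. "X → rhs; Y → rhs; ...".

  step 2 ⇒ step 3: BADCABABADC ⇒ BA·DC·A·BA·DC·BA·DC·BA·DC·A·BA
    A ↦ DC
    B ↦ BA
    C ↦ BA
    D ↦ A

A->DC, B->BA, C->BA, D->A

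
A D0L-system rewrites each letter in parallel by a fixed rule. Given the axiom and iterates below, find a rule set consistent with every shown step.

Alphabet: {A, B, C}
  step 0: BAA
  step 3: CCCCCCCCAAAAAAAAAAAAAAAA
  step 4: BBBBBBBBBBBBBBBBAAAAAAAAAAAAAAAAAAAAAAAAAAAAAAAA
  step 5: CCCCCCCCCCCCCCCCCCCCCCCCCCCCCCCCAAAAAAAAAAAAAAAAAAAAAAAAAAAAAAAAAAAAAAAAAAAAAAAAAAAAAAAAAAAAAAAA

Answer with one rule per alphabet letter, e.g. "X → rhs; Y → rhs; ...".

A->AA, B->CC, C->BB

  step 4 ⇒ step 5: BBBBBBBBBBBBBBBBAAAAAAAAAAAAAAAAAAAAAAAAAAAAAAAA ⇒ CC·CC·CC·CC·CC·CC·CC·CC·CC·CC·CC·CC·CC·CC·CC·CC·AA·AA·AA·AA·AA·AA·AA·AA·AA·AA·AA·AA·AA·AA·AA·AA·AA·AA·AA·AA·AA·AA·AA·AA·AA·AA·AA·AA·AA·AA·AA·AA
    A ↦ AA
    B ↦ CC
  step 3 ⇒ step 4: CCCCCCCCAAAAAAAAAAAAAAAA ⇒ BB·BB·BB·BB·BB·BB·BB·BB·AA·AA·AA·AA·AA·AA·AA·AA·AA·AA·AA·AA·AA·AA·AA·AA
    C ↦ BB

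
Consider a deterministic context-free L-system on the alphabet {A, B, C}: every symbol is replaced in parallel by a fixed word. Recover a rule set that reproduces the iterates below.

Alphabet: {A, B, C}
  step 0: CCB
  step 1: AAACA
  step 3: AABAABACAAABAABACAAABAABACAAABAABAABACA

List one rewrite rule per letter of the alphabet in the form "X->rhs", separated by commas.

  step 0 ⇒ step 1: CCB ⇒ A·A·ACA
    B ↦ ACA
    C ↦ A
    A ↦ AAB  (constrained at step 1)

A->AAB, B->ACA, C->A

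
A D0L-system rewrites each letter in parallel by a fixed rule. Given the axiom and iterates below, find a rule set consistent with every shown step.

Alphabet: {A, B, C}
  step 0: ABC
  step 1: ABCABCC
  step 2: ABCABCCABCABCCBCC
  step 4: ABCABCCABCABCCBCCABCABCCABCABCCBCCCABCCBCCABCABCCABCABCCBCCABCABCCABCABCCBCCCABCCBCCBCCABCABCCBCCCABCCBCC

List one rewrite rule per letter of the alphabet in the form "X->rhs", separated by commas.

  step 1 ⇒ step 2: ABCABCC ⇒ AB·CA·BCC·AB·CA·BCC·BCC
    A ↦ AB
    B ↦ CA
    C ↦ BCC

A->AB, B->CA, C->BCC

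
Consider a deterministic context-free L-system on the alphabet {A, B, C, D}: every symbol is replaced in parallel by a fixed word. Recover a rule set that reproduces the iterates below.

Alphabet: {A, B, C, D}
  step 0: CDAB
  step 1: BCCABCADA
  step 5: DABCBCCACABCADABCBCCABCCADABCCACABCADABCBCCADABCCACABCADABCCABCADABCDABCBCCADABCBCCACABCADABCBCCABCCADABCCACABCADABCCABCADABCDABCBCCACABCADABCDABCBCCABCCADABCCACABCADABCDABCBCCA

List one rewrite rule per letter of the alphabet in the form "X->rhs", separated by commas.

A->CA, B->DA, C->BC, D->CAB

  step 0 ⇒ step 1: CDAB ⇒ BC·CAB·CA·DA
    A ↦ CA
    B ↦ DA
    C ↦ BC
    D ↦ CAB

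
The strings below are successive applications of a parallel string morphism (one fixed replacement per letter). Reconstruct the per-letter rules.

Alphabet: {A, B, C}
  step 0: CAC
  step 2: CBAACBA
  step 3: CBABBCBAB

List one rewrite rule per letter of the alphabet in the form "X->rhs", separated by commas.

A->B, B->A, C->CB

  step 2 ⇒ step 3: CBAACBA ⇒ CB·A·B·B·CB·A·B
    A ↦ B
    B ↦ A
    C ↦ CB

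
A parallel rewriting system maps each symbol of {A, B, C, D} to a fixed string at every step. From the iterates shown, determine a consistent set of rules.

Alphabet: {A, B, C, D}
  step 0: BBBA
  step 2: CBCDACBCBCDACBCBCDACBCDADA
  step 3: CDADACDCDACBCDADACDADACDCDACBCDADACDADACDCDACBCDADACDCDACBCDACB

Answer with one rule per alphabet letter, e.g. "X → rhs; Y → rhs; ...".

  step 2 ⇒ step 3: CBCDACBCBCDACBCBCDACBCDADA ⇒ CD·ADA·CD·CDA·CB·CD·ADA·CD·ADA·CD·CDA·CB·CD·ADA·CD·ADA·CD·CDA·CB·CD·ADA·CD·CDA·CB·CDA·CB
    A ↦ CB
    B ↦ ADA
    C ↦ CD
    D ↦ CDA

A->CB, B->ADA, C->CD, D->CDA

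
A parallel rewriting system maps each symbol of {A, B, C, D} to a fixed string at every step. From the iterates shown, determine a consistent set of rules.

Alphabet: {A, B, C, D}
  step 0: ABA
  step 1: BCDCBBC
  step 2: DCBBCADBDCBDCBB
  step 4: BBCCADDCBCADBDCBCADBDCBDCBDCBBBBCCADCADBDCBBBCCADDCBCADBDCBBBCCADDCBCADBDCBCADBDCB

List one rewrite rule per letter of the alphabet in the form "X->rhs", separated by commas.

A->BC, B->DCB, C->B, D->CAD

  step 1 ⇒ step 2: BCDCBBC ⇒ DCB·B·CAD·B·DCB·DCB·B
    B ↦ DCB
    C ↦ B
    D ↦ CAD
  step 0 ⇒ step 1: ABA ⇒ BC·DCB·BC
    A ↦ BC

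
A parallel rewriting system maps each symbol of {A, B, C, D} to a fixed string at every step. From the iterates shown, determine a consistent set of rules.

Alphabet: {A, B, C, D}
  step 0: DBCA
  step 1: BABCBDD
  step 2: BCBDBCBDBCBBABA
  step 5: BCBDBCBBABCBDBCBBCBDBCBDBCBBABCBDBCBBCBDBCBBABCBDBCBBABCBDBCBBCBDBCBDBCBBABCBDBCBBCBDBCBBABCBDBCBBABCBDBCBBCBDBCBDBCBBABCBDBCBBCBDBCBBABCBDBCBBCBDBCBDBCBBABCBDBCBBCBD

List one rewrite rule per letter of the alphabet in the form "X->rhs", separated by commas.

A->D, B->BCB, C->D, D->BA

  step 1 ⇒ step 2: BABCBDD ⇒ BCB·D·BCB·D·BCB·BA·BA
    A ↦ D
    B ↦ BCB
    C ↦ D
    D ↦ BA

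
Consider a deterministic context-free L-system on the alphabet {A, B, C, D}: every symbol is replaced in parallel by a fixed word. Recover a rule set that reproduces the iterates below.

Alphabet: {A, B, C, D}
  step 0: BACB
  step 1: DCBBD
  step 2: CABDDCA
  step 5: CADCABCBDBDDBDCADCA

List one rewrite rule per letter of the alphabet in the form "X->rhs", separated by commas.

A->CB, B->D, C->B, D->CA

  step 1 ⇒ step 2: DCBBD ⇒ CA·B·D·D·CA
    B ↦ D
    C ↦ B
    D ↦ CA
  step 0 ⇒ step 1: BACB ⇒ D·CB·B·D
    A ↦ CB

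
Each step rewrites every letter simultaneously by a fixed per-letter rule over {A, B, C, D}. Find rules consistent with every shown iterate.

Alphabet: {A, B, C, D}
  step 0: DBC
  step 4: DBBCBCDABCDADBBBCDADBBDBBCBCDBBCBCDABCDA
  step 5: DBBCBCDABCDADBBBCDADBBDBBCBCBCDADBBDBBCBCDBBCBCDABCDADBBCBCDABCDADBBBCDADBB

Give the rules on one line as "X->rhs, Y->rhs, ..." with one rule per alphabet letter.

  step 4 ⇒ step 5: DBBCBCDABCDADBBBCDADBBDBBCBCDBBCBCDABCDA ⇒ DB·BC·BC·DA·BC·DA·DB·B·BC·DA·DB·B·DB·BC·BC·BC·DA·DB·B·DB·BC·BC·DB·BC·BC·DA·BC·DA·DB·BC·BC·DA·BC·DA·DB·B·BC·DA·DB·B
    A ↦ B
    B ↦ BC
    C ↦ DA
    D ↦ DB

A->B, B->BC, C->DA, D->DB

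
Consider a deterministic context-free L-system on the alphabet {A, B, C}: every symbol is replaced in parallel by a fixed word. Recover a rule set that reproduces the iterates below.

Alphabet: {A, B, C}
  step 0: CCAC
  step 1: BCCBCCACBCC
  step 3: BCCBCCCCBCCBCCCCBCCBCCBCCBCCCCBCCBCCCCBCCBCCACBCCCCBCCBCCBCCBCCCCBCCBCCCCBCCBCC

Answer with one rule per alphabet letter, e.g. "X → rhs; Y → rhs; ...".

  step 0 ⇒ step 1: CCAC ⇒ BCC·BCC·AC·BCC
    A ↦ AC
    C ↦ BCC
    B ↦ CC  (constrained at step 1)

A->AC, B->CC, C->BCC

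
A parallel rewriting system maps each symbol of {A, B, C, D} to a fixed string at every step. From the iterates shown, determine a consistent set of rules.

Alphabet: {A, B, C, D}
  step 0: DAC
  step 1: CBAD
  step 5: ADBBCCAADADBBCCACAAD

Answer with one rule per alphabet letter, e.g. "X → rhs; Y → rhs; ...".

A->B, B->CA, C->AD, D->C

  step 0 ⇒ step 1: DAC ⇒ C·B·AD
    A ↦ B
    C ↦ AD
    D ↦ C
    B ↦ CA  (constrained at step 1)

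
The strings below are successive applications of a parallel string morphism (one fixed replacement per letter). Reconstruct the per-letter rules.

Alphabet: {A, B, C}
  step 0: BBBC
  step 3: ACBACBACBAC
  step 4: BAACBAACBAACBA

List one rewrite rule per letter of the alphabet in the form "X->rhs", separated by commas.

A->B, B->AC, C->A

  step 3 ⇒ step 4: ACBACBACBAC ⇒ B·A·AC·B·A·AC·B·A·AC·B·A
    A ↦ B
    B ↦ AC
    C ↦ A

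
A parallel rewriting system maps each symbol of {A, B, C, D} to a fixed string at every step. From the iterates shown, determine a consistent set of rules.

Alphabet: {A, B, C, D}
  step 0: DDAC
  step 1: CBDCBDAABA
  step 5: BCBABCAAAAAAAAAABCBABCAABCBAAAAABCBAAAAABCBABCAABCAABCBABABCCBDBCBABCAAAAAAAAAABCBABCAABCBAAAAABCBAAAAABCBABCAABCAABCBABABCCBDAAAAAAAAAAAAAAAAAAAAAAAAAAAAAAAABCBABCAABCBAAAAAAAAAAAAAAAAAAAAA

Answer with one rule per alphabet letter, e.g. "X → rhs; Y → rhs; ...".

  step 0 ⇒ step 1: DDAC ⇒ CBD·CBD·AA·BA
    A ↦ AA
    C ↦ BA
    D ↦ CBD
    B ↦ BC  (constrained at step 1)

A->AA, B->BC, C->BA, D->CBD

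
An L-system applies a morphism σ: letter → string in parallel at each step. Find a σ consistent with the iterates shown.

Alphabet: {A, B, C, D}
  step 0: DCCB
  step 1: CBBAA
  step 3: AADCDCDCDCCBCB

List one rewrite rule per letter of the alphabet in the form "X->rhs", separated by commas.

A->DC, B->AA, C->B, D->C

  step 0 ⇒ step 1: DCCB ⇒ C·B·B·AA
    B ↦ AA
    C ↦ B
    D ↦ C
    A ↦ DC  (constrained at step 1)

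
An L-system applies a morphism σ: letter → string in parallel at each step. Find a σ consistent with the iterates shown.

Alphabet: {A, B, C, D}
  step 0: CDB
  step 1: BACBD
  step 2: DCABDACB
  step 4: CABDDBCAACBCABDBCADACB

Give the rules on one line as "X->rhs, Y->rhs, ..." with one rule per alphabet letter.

A->CA, B->D, C->B, D->ACB

  step 1 ⇒ step 2: BACBD ⇒ D·CA·B·D·ACB
    A ↦ CA
    B ↦ D
    C ↦ B
    D ↦ ACB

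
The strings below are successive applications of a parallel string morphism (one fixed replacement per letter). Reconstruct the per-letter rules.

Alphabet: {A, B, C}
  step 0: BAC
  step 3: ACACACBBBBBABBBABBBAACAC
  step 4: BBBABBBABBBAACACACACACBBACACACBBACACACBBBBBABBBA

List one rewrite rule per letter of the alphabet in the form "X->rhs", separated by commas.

A->BB, B->AC, C->BA

  step 3 ⇒ step 4: ACACACBBBBBABBBABBBAACAC ⇒ BB·BA·BB·BA·BB·BA·AC·AC·AC·AC·AC·BB·AC·AC·AC·BB·AC·AC·AC·BB·BB·BA·BB·BA
    A ↦ BB
    B ↦ AC
    C ↦ BA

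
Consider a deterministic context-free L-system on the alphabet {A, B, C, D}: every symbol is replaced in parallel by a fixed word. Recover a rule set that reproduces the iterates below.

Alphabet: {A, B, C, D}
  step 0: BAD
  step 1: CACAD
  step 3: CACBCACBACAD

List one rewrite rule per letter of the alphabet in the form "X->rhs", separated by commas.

A->AC, B->C, C->B, D->AD

  step 0 ⇒ step 1: BAD ⇒ C·AC·AD
    A ↦ AC
    B ↦ C
    D ↦ AD
    C ↦ B  (constrained at step 1)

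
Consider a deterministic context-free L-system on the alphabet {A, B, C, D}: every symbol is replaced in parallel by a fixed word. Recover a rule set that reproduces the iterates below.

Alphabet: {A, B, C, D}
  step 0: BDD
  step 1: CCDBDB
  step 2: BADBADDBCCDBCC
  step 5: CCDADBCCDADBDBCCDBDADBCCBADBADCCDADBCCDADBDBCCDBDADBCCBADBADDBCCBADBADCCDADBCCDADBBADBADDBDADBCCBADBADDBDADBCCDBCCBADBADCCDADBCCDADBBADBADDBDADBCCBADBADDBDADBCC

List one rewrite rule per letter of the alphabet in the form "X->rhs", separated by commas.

  step 1 ⇒ step 2: CCDBDB ⇒ BAD·BAD·DB·CC·DB·CC
    B ↦ CC
    C ↦ BAD
    D ↦ DB
    A ↦ DA  (constrained at step 2)

A->DA, B->CC, C->BAD, D->DB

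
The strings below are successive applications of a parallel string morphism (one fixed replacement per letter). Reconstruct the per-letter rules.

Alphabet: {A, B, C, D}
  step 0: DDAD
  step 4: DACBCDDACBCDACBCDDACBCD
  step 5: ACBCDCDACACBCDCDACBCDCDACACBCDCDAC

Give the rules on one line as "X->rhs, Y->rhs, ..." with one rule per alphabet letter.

A->BC, B->C, C->D, D->AC

  step 4 ⇒ step 5: DACBCDDACBCDACBCDDACBCD ⇒ AC·BC·D·C·D·AC·AC·BC·D·C·D·AC·BC·D·C·D·AC·AC·BC·D·C·D·AC
    A ↦ BC
    B ↦ C
    C ↦ D
    D ↦ AC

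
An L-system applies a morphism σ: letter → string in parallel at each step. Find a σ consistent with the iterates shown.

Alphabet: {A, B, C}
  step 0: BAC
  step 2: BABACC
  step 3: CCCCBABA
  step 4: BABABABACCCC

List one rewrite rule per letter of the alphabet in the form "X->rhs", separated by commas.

  step 3 ⇒ step 4: CCCCBABA ⇒ BA·BA·BA·BA·C·C·C·C
    A ↦ C
    B ↦ C
    C ↦ BA

A->C, B->C, C->BA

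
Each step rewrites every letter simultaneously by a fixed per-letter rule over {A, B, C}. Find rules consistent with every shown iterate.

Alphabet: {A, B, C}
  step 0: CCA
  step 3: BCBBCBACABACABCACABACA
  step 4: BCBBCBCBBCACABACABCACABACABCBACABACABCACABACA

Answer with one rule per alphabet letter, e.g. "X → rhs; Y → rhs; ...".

A->ACA, B->BC, C->B

  step 3 ⇒ step 4: BCBBCBACABACABCACABACA ⇒ BC·B·BC·BC·B·BC·ACA·B·ACA·BC·ACA·B·ACA·BC·B·ACA·B·ACA·BC·ACA·B·ACA
    A ↦ ACA
    B ↦ BC
    C ↦ B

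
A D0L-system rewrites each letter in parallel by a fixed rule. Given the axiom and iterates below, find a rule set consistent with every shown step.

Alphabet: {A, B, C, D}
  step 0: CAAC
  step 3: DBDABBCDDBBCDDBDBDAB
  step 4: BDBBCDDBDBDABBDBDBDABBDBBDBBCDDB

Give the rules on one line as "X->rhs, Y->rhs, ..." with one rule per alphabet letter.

A->CD, B->DB, C->DA, D->B

  step 3 ⇒ step 4: DBDABBCDDBBCDDBDBDAB ⇒ B·DB·B·CD·DB·DB·DA·B·B·DB·DB·DA·B·B·DB·B·DB·B·CD·DB
    A ↦ CD
    B ↦ DB
    C ↦ DA
    D ↦ B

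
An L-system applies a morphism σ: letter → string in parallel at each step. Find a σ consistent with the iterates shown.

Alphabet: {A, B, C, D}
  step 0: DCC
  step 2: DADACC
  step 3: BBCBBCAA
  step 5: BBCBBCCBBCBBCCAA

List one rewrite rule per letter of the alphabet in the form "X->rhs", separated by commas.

  step 2 ⇒ step 3: DADACC ⇒ BB·C·BB·C·A·A
    A ↦ C
    C ↦ A
    D ↦ BB
    B ↦ DA  (constrained at step 3)

A->C, B->DA, C->A, D->BB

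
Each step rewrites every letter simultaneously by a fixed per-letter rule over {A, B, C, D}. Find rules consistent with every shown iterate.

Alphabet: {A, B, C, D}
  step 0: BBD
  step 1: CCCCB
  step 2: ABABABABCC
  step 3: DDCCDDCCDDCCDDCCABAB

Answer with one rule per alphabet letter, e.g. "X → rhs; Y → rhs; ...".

  step 2 ⇒ step 3: ABABABABCC ⇒ DD·CC·DD·CC·DD·CC·DD·CC·AB·AB
    A ↦ DD
    B ↦ CC
    C ↦ AB
  step 0 ⇒ step 1: BBD ⇒ CC·CC·B
    D ↦ B

A->DD, B->CC, C->AB, D->B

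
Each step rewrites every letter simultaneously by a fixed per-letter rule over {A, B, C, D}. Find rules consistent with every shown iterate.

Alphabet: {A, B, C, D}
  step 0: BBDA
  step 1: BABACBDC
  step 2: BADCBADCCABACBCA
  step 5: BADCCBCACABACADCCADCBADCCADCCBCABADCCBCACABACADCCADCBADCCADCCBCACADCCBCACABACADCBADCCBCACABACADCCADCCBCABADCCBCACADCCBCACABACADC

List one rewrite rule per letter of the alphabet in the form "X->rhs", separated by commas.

  step 1 ⇒ step 2: BABACBDC ⇒ BA·DC·BA·DC·CA·BA·CB·CA
    A ↦ DC
    B ↦ BA
    C ↦ CA
    D ↦ CB

A->DC, B->BA, C->CA, D->CB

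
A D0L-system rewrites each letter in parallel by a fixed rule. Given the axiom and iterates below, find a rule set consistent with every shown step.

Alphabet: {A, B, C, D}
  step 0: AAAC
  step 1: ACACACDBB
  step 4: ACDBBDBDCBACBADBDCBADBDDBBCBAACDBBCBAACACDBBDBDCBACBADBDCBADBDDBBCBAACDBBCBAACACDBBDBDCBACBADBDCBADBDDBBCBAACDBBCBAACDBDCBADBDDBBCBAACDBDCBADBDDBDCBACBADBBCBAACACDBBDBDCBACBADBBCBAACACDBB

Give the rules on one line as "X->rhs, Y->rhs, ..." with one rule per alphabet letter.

  step 0 ⇒ step 1: AAAC ⇒ AC·AC·AC·DBB
    A ↦ AC
    C ↦ DBB
    B ↦ CBA  (constrained at step 1)
    D ↦ DBD  (constrained at step 1)

A->AC, B->CBA, C->DBB, D->DBD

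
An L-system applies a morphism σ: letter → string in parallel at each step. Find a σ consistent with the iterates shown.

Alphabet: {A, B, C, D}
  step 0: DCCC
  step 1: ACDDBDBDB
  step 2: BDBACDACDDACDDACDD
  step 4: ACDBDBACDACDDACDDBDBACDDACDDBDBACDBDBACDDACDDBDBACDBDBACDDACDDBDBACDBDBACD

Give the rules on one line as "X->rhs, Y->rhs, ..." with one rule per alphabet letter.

A->B, B->D, C->DB, D->ACD

  step 1 ⇒ step 2: ACDDBDBDB ⇒ B·DB·ACD·ACD·D·ACD·D·ACD·D
    A ↦ B
    B ↦ D
    C ↦ DB
    D ↦ ACD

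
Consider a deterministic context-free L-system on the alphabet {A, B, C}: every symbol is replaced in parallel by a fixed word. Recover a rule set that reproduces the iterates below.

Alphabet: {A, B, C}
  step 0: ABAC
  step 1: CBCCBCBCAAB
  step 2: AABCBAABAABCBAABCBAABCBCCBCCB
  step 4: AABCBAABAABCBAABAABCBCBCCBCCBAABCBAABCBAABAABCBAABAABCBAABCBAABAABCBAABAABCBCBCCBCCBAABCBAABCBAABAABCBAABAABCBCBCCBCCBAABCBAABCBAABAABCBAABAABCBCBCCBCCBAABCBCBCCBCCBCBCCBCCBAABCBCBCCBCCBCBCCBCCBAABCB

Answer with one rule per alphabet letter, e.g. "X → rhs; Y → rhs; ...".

  step 1 ⇒ step 2: CBCCBCBCAAB ⇒ AAB·CB·AAB·AAB·CB·AAB·CB·AAB·CBC·CBC·CB
    A ↦ CBC
    B ↦ CB
    C ↦ AAB

A->CBC, B->CB, C->AAB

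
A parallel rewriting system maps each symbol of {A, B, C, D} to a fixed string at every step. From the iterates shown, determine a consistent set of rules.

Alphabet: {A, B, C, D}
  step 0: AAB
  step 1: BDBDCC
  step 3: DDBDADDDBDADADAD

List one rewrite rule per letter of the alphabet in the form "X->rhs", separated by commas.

A->BD, B->CC, C->D, D->AD

  step 0 ⇒ step 1: AAB ⇒ BD·BD·CC
    A ↦ BD
    B ↦ CC
    C ↦ D  (constrained at step 1)
    D ↦ AD  (constrained at step 1)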